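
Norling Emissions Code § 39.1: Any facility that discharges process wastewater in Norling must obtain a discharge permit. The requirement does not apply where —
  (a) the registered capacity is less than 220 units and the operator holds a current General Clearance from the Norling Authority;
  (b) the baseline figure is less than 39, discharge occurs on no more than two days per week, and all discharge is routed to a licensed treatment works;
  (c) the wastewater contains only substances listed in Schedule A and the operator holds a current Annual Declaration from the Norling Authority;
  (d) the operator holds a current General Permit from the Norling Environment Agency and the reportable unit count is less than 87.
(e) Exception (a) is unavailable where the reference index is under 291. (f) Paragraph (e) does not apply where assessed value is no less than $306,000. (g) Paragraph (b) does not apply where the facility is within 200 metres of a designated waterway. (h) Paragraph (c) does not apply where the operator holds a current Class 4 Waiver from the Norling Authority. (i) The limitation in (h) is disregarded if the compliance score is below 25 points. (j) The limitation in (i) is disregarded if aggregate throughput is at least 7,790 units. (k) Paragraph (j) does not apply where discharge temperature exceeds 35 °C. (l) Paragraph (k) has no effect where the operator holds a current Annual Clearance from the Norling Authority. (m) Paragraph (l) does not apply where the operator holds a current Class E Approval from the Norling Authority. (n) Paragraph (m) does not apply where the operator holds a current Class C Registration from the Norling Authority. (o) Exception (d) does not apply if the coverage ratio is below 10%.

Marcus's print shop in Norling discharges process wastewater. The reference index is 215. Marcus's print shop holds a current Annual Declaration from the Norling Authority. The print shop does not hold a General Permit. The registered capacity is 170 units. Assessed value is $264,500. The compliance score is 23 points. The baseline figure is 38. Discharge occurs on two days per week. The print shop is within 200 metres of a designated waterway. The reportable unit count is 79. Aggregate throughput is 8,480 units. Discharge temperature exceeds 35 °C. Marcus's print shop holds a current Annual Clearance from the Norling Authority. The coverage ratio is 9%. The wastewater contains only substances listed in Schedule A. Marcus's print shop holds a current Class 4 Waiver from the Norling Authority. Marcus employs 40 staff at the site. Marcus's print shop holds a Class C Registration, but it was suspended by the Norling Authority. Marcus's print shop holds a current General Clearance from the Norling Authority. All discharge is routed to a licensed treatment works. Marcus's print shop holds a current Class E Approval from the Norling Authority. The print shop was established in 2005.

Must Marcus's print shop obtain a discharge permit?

No — exception (c) applies; Marcus's print shop is not required to obtain a discharge permit.

All of (a)'s requirements are met (the registered capacity is 170 units, less than the 220 units limit; a current General Clearance is held). Turning to paragraphs (e)–(f): (e) operates against (a): the reference index is 215, under the 291 limit. (f), which would lift (e), is inapplicable — assessed value is $264,500, short of $306,000. So (a) is unavailable.
All of (b)'s requirements are met (the baseline figure is 38, less than the 39 limit; discharge occurs on no more than two days per week; discharge is routed to a licensed treatment works). Turning to paragraph (g): (g) is triggered — the print shop is within 200 m of a designated waterway. Exception (b) does not apply.
Exception (c): the wastewater is Schedule-A-only; a current Annual Declaration is held — every condition holds. Applying paragraphs (h)–(n): (h) is engaged (a current Class 4 Waiver is held), but is set aside by (i): (i) is triggered — the compliance score is 23 points, below the 25 points limit. (j) would limit (i) — aggregate throughput is 8,480 units, meeting the 7,790 units threshold — but (k) sets (j) aside: (k) operates against (j): discharge temperature exceeds 35 °C. (l) would limit (k) — a current Annual Clearance is held — but (m) sets (l) aside: (m) operates against (l): a current Class E Approval is held. (n) is not triggered (there is no Class C Registration in force), so (m) stands. (c) remains available.
Exception (d) requires that the operator holds a current General Permit from the Norling Environment Agency; but no General Permit is held, so (d) is unavailable.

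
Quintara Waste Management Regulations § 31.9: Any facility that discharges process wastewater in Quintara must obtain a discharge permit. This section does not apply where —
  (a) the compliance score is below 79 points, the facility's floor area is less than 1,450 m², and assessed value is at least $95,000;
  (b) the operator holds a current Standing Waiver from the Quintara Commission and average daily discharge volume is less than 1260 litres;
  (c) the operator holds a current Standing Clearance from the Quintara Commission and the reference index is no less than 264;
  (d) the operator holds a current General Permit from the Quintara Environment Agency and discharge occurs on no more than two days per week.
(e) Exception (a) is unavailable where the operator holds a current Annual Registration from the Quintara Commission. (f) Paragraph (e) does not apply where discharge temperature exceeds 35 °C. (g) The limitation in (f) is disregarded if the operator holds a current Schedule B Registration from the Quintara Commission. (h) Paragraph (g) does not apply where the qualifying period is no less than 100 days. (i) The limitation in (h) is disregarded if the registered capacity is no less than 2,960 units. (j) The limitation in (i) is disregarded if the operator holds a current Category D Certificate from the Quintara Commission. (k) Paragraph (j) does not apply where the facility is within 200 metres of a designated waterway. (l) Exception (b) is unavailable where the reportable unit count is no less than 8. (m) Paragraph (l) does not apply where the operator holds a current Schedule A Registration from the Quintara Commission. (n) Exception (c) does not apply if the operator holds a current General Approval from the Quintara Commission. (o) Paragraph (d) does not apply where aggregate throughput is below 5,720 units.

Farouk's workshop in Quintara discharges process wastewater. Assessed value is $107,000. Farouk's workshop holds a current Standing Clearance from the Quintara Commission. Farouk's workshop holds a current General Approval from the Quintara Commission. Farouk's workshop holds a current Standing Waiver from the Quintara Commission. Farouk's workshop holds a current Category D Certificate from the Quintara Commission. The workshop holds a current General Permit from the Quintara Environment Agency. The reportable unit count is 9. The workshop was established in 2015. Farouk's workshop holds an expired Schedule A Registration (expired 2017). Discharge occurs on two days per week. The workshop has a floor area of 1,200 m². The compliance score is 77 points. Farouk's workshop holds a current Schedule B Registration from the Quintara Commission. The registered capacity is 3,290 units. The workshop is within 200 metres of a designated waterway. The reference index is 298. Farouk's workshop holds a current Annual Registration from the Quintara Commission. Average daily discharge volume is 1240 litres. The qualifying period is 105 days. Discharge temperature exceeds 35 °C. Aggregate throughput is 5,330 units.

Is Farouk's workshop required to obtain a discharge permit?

Yes — Farouk's workshop must obtain a discharge permit.

Exception (a): the compliance score is 77 points, below the 79 points limit; the facility's floor area is 1,200 m², less than the 1,450 m² limit; assessed value is $107,000, meeting the $95,000 threshold — every condition holds. However, paragraphs (e)–(k) must be considered: (e) operates against (a): a current Annual Registration is held. (f) applies (discharge temperature exceeds 35 °C), but is itself disapplied by (g): (g) operates against (f): a current Schedule B Registration is held. (h) would limit (g) — the qualifying period is 105 days, meeting the 100 days threshold — but (i) sets (h) aside: (i) operates against (h): the registered capacity is 3,290 units, meeting the 2,960 units threshold. (j) applies (a current Category D Certificate is held), but is set aside by (k): (k) applies — the workshop is within 200 m of a designated waterway. So (a) is unavailable.
Exception (b) is satisfied on its face — a current Standing Waiver is held; average daily discharge volume is 1240 litres, less than the 1260 litres limit. But: (l) operates against (b): the reportable unit count is 9, meeting the 8 threshold. (m), which would lift (l), does not operate here — there is no Schedule A Registration in force. (b) is therefore removed.
Exception (c) is satisfied on its face — a current Standing Clearance is held; the reference index is 298, meeting the 264 threshold. But applying paragraph (n): (n) operates against (c): a current General Approval is held. So (c) is unavailable.
All of (d)'s requirements are met (a current General Permit is held; discharge occurs on no more than two days per week). However, paragraph (o) must be considered: (o) operates against (d): aggregate throughput is 5,330 units, below the 5,720 units limit. So (d) is unavailable.
Every exception is unavailable, so the rule governs.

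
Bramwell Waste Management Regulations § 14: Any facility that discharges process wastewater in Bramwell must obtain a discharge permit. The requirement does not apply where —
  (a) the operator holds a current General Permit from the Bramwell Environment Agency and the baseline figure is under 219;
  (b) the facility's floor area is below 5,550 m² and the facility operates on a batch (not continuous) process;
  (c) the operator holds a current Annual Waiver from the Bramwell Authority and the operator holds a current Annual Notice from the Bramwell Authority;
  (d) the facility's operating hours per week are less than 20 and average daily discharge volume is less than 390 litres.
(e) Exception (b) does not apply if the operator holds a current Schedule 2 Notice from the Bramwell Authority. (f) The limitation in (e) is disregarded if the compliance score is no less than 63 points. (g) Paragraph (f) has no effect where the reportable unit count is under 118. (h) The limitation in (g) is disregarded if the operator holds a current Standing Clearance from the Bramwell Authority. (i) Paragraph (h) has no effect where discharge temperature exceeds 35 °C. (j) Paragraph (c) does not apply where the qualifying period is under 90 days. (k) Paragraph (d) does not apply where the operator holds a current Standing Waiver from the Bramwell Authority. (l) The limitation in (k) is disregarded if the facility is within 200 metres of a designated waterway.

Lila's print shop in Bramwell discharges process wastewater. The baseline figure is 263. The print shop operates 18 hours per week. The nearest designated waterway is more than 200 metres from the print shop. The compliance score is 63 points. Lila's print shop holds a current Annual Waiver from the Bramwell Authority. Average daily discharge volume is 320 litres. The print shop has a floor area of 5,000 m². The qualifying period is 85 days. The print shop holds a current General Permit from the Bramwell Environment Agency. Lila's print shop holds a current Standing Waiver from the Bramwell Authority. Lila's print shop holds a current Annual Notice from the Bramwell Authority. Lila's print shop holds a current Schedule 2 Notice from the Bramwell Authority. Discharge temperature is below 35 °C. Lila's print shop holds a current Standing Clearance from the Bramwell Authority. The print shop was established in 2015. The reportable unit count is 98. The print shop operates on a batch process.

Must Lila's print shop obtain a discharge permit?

No — exception (b) applies; Lila's print shop is not required to obtain a discharge permit.

Exception (a) fails — the baseline figure is 263, not under 219.
Exception (b)'s conditions are all satisfied: the facility's floor area is 5,000 m², below the 5,550 m² limit; the facility operates on a batch process. Under paragraphs (e)–(i): (e) would limit (b) — a current Schedule 2 Notice is held — but (f) sets (e) aside: (f) operates — the compliance score is 63 points, meeting the 63 points threshold. (g) operates (the reportable unit count is 98, under the 118 limit), but is overridden by (h): (h) is engaged — a current Standing Clearance is held. (i) is not triggered (discharge temperature is below 35 °C), so (h) stands. So (b) applies.
All of (c)'s requirements are met (a current Annual Waiver is held; a current Annual Notice is held). But: (j) operates against (c): the qualifying period is 85 days, under the 90 days limit. (c) is therefore removed.
Exception (d): the facility's operating hours per week are 18, less than the 20 limit; average daily discharge volume is 320 litres, less than the 390 litres limit — every condition holds. Turning to paragraphs (k)–(l): (k) is engaged — a current Standing Waiver is held. (l) is inapplicable (the print shop is more than 200 m from any designated waterway), so (k) stands. (d) is therefore removed.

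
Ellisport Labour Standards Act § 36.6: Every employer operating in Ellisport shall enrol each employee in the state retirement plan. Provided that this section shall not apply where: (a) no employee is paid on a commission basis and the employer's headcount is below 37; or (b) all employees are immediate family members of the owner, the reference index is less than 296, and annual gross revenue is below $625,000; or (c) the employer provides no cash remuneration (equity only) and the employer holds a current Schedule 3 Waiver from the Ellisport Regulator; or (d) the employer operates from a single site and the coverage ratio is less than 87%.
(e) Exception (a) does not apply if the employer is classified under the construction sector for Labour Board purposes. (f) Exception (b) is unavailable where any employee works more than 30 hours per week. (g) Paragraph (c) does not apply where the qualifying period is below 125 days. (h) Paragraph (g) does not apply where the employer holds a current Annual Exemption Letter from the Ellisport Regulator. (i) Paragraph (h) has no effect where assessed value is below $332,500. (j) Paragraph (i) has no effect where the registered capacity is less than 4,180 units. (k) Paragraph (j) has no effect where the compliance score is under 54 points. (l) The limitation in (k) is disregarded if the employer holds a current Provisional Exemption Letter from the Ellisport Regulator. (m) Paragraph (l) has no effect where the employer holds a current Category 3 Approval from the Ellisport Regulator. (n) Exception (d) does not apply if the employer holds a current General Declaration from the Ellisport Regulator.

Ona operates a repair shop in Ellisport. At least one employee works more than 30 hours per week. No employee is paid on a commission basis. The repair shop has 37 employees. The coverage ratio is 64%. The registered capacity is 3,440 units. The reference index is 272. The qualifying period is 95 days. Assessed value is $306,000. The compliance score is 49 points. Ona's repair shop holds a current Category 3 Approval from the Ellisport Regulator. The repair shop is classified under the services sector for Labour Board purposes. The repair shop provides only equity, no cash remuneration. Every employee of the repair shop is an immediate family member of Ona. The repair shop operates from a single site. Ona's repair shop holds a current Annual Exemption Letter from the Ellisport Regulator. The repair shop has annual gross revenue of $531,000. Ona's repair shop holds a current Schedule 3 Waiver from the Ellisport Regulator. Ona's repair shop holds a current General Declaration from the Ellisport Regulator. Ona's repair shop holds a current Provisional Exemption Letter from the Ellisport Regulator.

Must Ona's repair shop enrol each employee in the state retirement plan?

Yes — Ona's repair shop must enrol each employee in the state retirement plan.

Exception (a) does not apply: the employer's headcount is 37, not below 37.
Exception (b): every employee is an immediate family member; the reference index is 272, less than the 296 limit; annual gross revenue is $531,000, below the $625,000 limit — every condition holds. However, paragraph (f) must be considered: (f) operates against (b): at least one employee exceeds 30 hours/week. (b) is therefore removed.
Exception (c): remuneration is equity-only; a current Schedule 3 Waiver is held — every condition holds. However, paragraphs (g)–(m) must be considered: (g) operates against (c): the qualifying period is 95 days, below the 125 days limit. (h) applies (a current Annual Exemption Letter is held), but is itself disapplied by (i): (i) is triggered — assessed value is $306,000, below the $332,500 limit. (j) applies (the registered capacity is 3,440 units, less than the 4,180 units limit), but yields to (k): (k) operates — the compliance score is 49 points, under the 54 points limit. (l) is engaged (a current Provisional Exemption Letter is held), but is displaced by (m): (m) is engaged — a current Category 3 Approval is held. Exception (c) does not apply.
All of (d)'s requirements are met (the employer operates from a single site; the coverage ratio is 64%, less than the 87% limit). But applying paragraph (n): (n) operates — a current General Declaration is held. So (d) is unavailable.
No exception displaces § 36.6.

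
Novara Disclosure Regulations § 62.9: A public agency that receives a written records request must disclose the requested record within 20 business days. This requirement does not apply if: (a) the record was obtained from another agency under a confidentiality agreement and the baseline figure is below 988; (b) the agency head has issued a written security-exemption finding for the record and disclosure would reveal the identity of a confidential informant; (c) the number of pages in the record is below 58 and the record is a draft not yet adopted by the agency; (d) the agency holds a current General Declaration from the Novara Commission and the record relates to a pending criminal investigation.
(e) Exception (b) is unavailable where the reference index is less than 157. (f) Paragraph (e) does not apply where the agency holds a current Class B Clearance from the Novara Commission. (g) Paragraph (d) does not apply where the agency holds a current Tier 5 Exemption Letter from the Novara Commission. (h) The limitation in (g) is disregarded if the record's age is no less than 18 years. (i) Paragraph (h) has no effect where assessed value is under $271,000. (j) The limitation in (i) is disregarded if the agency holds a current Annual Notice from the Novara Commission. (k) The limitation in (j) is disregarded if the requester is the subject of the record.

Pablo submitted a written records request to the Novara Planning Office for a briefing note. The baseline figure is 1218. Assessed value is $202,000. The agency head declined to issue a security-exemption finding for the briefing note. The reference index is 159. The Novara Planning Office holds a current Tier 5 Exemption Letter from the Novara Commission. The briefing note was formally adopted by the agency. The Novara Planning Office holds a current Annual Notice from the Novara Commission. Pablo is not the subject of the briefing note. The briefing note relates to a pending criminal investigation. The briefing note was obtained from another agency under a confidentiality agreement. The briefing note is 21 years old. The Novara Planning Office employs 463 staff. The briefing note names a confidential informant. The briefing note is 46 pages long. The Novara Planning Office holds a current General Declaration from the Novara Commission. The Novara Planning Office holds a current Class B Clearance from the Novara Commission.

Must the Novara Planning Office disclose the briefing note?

Exception (a) does not apply: the baseline figure is 1,218, not below 988.
Exception (b) fails — the agency head declined to issue a security-exemption finding.
Exception (c) requires that the record is a draft not yet adopted by the agency; but the briefing note has been formally adopted, so (c) is unavailable.
All of (d)'s requirements are met (a current General Declaration is held; the briefing note relates to a pending investigation). As to paragraphs (g)–(k): (g) is engaged (a current Tier 5 Exemption Letter is held), but is itself disapplied by (h): (h) operates — the record's age is 21 years, meeting the 18 years threshold. (i) would limit (h) — assessed value is $202,000, under the $271,000 limit — but (j) sets (i) aside: (j) is engaged — a current Annual Notice is held. (k) is not triggered (Pablo is not the subject of the briefing note), so (j) stands. (d) remains available.

No — exception (d) applies; the Novara Planning Office is not required to disclose the briefing note.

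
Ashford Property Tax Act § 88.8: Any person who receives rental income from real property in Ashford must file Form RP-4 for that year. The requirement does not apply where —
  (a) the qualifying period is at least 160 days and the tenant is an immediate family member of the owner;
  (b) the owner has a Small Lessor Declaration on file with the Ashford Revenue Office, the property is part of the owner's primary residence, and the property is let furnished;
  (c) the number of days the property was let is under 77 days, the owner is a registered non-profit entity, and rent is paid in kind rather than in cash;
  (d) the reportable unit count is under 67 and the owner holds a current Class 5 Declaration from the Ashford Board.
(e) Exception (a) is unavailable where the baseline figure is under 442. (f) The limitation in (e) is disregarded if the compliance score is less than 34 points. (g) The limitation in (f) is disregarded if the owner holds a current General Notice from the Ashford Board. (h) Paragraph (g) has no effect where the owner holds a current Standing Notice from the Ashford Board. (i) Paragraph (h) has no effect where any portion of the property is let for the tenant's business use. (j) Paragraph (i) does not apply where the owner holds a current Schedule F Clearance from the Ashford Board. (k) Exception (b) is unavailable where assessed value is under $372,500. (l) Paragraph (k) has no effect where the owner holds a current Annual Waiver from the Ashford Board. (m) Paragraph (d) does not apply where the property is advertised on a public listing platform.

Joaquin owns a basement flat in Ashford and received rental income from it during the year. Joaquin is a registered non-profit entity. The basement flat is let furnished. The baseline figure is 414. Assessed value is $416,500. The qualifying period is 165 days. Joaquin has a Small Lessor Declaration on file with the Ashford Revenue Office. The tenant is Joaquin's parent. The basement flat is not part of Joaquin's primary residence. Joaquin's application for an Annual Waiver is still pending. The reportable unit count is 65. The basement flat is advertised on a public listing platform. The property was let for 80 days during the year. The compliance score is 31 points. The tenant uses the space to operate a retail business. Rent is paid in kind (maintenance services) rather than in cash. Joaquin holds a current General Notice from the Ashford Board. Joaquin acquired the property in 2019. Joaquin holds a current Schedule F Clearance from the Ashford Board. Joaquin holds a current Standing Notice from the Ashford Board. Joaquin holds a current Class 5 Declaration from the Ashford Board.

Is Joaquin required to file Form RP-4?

Exception (a) is satisfied on its face — the qualifying period is 165 days, meeting the 160 days threshold; the tenant is an immediate family member. Under paragraphs (e)–(j): (e) would limit (a) — the baseline figure is 414, under the 442 limit — but (f) sets (e) aside: (f) is triggered — the compliance score is 31 points, less than the 34 points limit. (g) would limit (f) — a current General Notice is held — but (h) sets (g) aside: (h) operates against (g): a current Standing Notice is held. (i) is triggered (the space is let for business use), but is set aside by (j): (j) operates against (i): a current Schedule F Clearance is held. Exception (a) stands.
Exception (b) requires that the property is part of the owner's primary residence; but the basement flat is not part of the primary residence, so (b) is unavailable.
Exception (c) requires that the number of days the property was let is under 77 days; but the number of days the property was let is 80 days, not under 77 days, so (c) is unavailable.
Exception (d)'s conditions are all satisfied: the reportable unit count is 65, under the 67 limit; a current Class 5 Declaration is held. However, paragraph (m) must be considered: (m) applies — the property is publicly advertised. Exception (d) does not apply.

No — exception (a) applies; Joaquin is not required to file Form RP-4.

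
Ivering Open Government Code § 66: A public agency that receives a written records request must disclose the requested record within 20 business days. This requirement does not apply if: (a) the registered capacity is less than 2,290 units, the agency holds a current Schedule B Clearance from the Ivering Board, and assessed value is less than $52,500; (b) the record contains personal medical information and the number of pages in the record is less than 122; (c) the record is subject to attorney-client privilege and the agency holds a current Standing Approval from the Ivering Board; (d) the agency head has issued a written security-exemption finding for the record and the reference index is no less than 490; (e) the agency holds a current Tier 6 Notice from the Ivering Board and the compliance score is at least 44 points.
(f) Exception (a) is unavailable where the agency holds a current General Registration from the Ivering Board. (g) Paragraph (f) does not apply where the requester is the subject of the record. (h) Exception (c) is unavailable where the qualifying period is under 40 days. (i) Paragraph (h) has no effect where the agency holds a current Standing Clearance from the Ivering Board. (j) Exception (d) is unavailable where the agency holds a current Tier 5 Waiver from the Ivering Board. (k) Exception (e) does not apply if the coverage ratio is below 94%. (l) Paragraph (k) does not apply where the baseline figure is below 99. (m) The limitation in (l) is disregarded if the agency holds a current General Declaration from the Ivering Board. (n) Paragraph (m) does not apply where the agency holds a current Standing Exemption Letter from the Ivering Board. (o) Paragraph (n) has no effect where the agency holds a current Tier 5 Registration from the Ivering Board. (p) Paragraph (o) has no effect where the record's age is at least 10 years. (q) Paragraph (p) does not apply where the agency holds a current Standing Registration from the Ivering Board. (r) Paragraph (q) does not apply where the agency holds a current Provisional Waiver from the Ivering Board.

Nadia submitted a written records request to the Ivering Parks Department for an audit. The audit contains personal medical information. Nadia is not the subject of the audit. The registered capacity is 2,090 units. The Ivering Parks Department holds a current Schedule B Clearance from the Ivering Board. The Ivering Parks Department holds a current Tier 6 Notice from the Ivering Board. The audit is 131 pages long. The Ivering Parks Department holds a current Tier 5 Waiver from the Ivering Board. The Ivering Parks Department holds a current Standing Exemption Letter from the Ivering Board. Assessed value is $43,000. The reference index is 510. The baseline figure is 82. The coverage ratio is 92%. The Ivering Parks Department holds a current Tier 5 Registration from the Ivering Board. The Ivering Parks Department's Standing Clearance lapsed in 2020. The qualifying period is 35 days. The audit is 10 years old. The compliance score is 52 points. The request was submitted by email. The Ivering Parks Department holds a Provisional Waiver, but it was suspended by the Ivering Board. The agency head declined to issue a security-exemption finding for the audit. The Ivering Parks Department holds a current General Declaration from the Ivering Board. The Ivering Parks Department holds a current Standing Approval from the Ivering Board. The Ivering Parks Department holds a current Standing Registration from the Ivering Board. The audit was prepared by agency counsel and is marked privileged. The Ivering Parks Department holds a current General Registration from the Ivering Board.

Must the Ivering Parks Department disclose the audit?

Yes — the Ivering Parks Department must disclose the audit.

Exception (a)'s conditions are all satisfied: the registered capacity is 2,090 units, less than the 2,290 units limit; a current Schedule B Clearance is held; assessed value is $43,000, less than the $52,500 limit. Turning to paragraphs (f)–(g): (f) is engaged — a current General Registration is held. (g) is not engaged (Nadia is not the subject of the audit), so (f) stands. So (a) is unavailable.
Exception (b) requires that the number of pages in the record is less than 122; but the number of pages in the record is 131, not less than 122, so (b) is unavailable.
Exception (c): the audit is privileged; a current Standing Approval is held — every condition holds. But: (h) is triggered — the qualifying period is 35 days, under the 40 days limit. (i) does not operate here (no current Standing Clearance is held), so (h) stands. So (c) is unavailable.
Exception (d) fails — the agency head declined to issue a security-exemption finding.
Exception (e) is satisfied on its face — a current Tier 6 Notice is held; the compliance score is 52 points, meeting the 44 points threshold. But applying paragraphs (k)–(r): (k) is triggered — the coverage ratio is 92%, below the 94% limit. (l) is engaged (the baseline figure is 82, below the 99 limit), but is set aside by (m): (m) applies — a current General Declaration is held. (n) would limit (m) — a current Standing Exemption Letter is held — but (o) sets (n) aside: (o) operates against (n): a current Tier 5 Registration is held. (p) applies (the record's age is 10 years, meeting the 10 years threshold), but is set aside by (q): (q) operates against (p): a current Standing Registration is held. (r) is not triggered (the Provisional Waiver is not current), so (q) stands. (e) is therefore removed.
No exception is made out. the Ivering Parks Department falls within the general rule.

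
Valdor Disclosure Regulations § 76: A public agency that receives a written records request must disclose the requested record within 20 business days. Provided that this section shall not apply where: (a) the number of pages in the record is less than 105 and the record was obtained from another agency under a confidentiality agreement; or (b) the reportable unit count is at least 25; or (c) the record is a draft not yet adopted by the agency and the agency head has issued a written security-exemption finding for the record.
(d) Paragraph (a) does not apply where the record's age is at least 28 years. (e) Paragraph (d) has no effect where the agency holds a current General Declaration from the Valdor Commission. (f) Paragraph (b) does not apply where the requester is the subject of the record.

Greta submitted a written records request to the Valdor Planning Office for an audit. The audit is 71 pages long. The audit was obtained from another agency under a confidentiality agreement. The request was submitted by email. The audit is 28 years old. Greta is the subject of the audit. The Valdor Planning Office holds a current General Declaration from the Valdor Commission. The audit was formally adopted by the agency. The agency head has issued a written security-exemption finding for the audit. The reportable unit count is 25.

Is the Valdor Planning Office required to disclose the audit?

No — exception (a) applies; the Valdor Planning Office is not required to disclose the audit.

Exception (a): the number of pages in the record is 71, less than the 105 limit; the audit was obtained under a confidentiality agreement — every condition holds. As to paragraphs (d)–(e): (d) would limit (a) — the record's age is 28 years, meeting the 28 years threshold — but (e) sets (d) aside: (e) operates against (d): a current General Declaration is held. Exception (a) stands.
Exception (b): the reportable unit count is 25, meeting the 25 threshold — every condition holds. Turning to paragraph (f): (f) is engaged — Greta is the subject of the audit. So (b) is unavailable.
Exception (c) does not apply: the audit has been formally adopted.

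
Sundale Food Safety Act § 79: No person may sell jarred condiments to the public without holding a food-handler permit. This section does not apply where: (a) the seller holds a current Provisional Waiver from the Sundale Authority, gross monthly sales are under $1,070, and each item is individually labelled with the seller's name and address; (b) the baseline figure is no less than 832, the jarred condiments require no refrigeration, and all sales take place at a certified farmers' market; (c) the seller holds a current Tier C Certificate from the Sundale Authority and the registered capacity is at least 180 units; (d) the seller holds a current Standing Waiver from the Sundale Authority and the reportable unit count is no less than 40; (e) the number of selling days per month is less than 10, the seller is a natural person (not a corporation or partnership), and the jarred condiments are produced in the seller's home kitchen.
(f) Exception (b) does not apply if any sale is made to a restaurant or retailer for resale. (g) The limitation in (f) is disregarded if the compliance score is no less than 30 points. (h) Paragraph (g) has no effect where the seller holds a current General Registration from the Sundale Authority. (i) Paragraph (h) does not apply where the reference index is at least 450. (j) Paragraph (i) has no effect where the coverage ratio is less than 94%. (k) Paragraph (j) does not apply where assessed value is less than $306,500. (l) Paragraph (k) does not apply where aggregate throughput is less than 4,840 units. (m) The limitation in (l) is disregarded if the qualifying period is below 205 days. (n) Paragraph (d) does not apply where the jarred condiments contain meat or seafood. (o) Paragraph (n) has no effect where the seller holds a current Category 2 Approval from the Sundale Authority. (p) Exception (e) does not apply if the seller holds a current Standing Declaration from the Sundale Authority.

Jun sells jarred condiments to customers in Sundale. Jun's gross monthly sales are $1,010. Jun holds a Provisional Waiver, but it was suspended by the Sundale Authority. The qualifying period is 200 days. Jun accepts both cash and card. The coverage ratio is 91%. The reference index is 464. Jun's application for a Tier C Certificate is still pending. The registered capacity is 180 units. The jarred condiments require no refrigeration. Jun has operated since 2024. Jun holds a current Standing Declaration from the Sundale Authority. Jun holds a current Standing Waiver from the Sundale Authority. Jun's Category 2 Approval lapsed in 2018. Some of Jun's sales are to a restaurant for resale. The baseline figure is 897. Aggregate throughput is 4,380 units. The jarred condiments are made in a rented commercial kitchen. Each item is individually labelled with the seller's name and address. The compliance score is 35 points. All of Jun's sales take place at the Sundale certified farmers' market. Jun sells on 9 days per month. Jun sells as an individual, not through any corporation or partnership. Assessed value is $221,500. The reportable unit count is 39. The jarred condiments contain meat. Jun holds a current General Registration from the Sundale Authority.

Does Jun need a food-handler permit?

No — exception (b) applies; Jun is not required to hold a food-handler permit.

Exception (a) does not apply: there is no Provisional Waiver in force.
All of (b)'s requirements are met (the baseline figure is 897, meeting the 832 threshold; the jarred condiments are shelf-stable; all sales are at a certified farmers' market). As to paragraphs (f)–(m): (f) would limit (b) — some sales are to a restaurant for resale — but (g) sets (f) aside: (g) is engaged — the compliance score is 35 points, meeting the 30 points threshold. (h) would limit (g) — a current General Registration is held — but (i) sets (h) aside: (i) is engaged — the reference index is 464, meeting the 450 threshold. (j) is triggered (the coverage ratio is 91%, less than the 94% limit), but is overridden by (k): (k) operates against (j): assessed value is $221,500, less than the $306,500 limit. (l) applies (aggregate throughput is 4,380 units, less than the 4,840 units limit), but is overridden by (m): (m) is triggered — the qualifying period is 200 days, below the 205 days limit. (b) remains available.
Exception (c) requires that the seller holds a current Tier C Certificate from the Sundale Authority; but no current Tier C Certificate is held, so (c) is unavailable.
Exception (d) fails — the reportable unit count is 39, short of 40.
Exception (e) requires that the jarred condiments are produced in the seller's home kitchen; but the jarred condiments are made in a commercial kitchen, not a home kitchen, so (e) is unavailable.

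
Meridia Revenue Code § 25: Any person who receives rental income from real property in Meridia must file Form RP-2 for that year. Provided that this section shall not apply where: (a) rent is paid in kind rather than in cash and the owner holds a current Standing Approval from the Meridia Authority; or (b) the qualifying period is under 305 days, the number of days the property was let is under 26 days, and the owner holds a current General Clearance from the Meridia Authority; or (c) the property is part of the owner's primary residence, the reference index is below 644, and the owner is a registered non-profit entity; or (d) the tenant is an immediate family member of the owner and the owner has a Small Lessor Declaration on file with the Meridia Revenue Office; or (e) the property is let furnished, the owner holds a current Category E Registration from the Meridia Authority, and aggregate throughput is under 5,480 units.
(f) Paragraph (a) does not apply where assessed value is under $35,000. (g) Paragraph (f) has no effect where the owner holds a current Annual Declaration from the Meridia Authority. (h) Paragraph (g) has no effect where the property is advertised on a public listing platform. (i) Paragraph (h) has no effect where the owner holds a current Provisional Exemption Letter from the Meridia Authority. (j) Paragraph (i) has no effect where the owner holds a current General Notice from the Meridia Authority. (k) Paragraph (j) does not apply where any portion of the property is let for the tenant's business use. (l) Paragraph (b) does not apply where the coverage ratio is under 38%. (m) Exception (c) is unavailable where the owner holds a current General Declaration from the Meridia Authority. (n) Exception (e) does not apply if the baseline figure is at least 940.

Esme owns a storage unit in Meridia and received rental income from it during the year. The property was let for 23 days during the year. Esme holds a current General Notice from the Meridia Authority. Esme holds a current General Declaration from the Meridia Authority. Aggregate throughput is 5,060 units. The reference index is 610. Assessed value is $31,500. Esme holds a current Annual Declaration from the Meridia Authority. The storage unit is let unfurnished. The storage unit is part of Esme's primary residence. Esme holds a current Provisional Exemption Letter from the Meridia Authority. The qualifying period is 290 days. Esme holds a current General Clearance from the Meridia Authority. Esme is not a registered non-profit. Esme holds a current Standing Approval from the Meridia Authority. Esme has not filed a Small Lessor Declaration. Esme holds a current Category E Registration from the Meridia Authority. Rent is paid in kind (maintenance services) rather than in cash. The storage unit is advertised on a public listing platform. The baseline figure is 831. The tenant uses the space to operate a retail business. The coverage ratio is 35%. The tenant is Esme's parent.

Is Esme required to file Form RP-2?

Exception (a): rent is paid in kind; a current Standing Approval is held — every condition holds. Under paragraphs (f)–(k): (f) is engaged (assessed value is $31,500, under the $35,000 limit), but is overridden by (g): (g) is engaged — a current Annual Declaration is held. (h) would limit (g) — the property is publicly advertised — but (i) sets (h) aside: (i) operates against (h): a current Provisional Exemption Letter is held. (j) applies (a current General Notice is held), but yields to (k): (k) operates against (j): the space is let for business use. So (a) applies.
Exception (b)'s conditions are all satisfied: the qualifying period is 290 days, under the 305 days limit; the number of days the property was let is 23 days, under the 26 days limit; a current General Clearance is held. However, paragraph (l) must be considered: (l) operates against (b): the coverage ratio is 35%, under the 38% limit. (b) is therefore removed.
Exception (c) fails — Esme is not a registered non-profit.
Exception (d) does not apply: no Small Lessor Declaration is on file.
Exception (e) fails — the property is let unfurnished.

No — exception (a) applies; Esme is not required to file Form RP-2.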